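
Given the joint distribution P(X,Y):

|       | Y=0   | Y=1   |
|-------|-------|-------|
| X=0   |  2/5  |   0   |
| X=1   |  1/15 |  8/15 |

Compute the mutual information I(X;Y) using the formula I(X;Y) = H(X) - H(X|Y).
0.6948 bits

I(X;Y) = H(X) - H(X|Y)

Marginal of X (row sums):
  P(X=0) = 2/5 + 0 = 2/5
  P(X=1) = 1/15 + 8/15 = 3/5
H(X) = -[(2/5)·log₂(2/5) + (3/5)·log₂(3/5)]
  = 0.52877 + 0.44218 = 0.97095 bits

Marginal of Y (column sums):
  P(Y=0) = 2/5 + 1/15 = 7/15
  P(Y=1) = 0 + 8/15 = 8/15
H(X|Y) = Σ_y P(y)·H(X|Y=y):
  Y=0: P(Y=0) = 7/15, P(X|Y=0) = (6/7, 1/7) → H(X|Y=0) = 0.59167
  Y=1: P(Y=1) = 8/15, P(X|Y=1) = (0, 1) → H(X|Y=1) = 0.00000
H(X|Y) = (7/15)·0.59167 + (8/15)·0.00000 = 0.27611 bits

I(X;Y) = H(X) - H(X|Y) = 0.97095 - 0.27611 = 0.6948 bits

Cross-check via I(X;Y) = H(X) + H(Y) - H(X,Y): computing H(Y) from the column sums and H(X,Y) from the 4 cells in the same way gives H(Y) = 0.99679 bits and H(X,Y) = 1.27291 bits, so
I(X;Y) = 0.97095 + 0.99679 - 1.27291 = 0.6948 bits ✓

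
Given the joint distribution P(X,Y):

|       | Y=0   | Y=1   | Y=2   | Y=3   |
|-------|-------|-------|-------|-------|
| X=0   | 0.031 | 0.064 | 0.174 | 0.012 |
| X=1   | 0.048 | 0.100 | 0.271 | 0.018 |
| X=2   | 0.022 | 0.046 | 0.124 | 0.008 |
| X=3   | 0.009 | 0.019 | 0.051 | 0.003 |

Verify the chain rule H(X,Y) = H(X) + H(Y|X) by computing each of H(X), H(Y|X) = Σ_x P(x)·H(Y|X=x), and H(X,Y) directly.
H(X) = 1.7968 bits, H(Y|X) = 1.4537 bits, H(X,Y) = 3.2505 bits

Marginal of X (row sums):
  P(X=0) = 0.031 + 0.064 + 0.174 + 0.012 = 0.281
  P(X=1) = 0.048 + 0.100 + 0.271 + 0.018 = 0.437
  P(X=2) = 0.022 + 0.046 + 0.124 + 0.008 = 0.200
  P(X=3) = 0.009 + 0.019 + 0.051 + 0.003 = 0.082
H(X) = -[0.281·log₂(0.281) + 0.437·log₂(0.437) + 0.200·log₂(0.200) + 0.082·log₂(0.082)]
  = 0.5146 + 0.5219 + 0.4644 + 0.2959 = 1.7968 bits

H(Y|X) = Σ_x P(x)·H(Y|X=x):
  X=0: P(X=0) = 0.281, P(Y|X=0) = (31/281, 64/281, 174/281, 12/281) → H(Y|X=0) = 1.4594
  X=1: P(X=1) = 0.437, P(Y|X=1) = (48/437, 100/437, 271/437, 18/437) → H(Y|X=1) = 1.4539
  X=2: P(X=2) = 0.200, P(Y|X=2) = (11/100, 23/100, 31/50, 1/25) → H(Y|X=2) = 1.4513
  X=3: P(X=3) = 0.082, P(Y|X=3) = (9/82, 19/82, 51/82, 3/82) → H(Y|X=3) = 1.4394
H(Y|X) = 0.281·1.4594 + 0.437·1.4539 + 0.200·1.4513 + 0.082·1.4394 = 1.4537 bits

H(X,Y) = -Σ_{x,y} P(x,y) log₂ P(x,y). Per-cell terms -P(x,y)·log₂P(x,y):
  X=0: 0.1554, 0.2538, 0.4390, 0.0766
  X=1: 0.2103, 0.3322, 0.5105, 0.1043
  X=2: 0.1211, 0.2043, 0.3734, 0.0557
  X=3: 0.0612, 0.1086, 0.2190, 0.0251
Sum of the 16 terms: H(X,Y) = 3.2505 bits

Chain rule check:
  H(X) + H(Y|X) = 1.7968 + 1.4537 = 3.2505 bits
  H(X,Y) = 3.2505 bits
✓ Chain rule verified.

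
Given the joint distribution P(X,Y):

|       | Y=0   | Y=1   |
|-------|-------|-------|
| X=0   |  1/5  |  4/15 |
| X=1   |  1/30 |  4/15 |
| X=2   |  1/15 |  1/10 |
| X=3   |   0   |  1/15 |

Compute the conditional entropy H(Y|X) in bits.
0.7726 bits

H(Y|X) = H(X,Y) - H(X)

H(X,Y) = -Σ_{x,y} P(x,y) log₂ P(x,y). Per-cell terms -P(x,y)·log₂P(x,y):
  X=0: 0.46439, 0.50850
  X=1: 0.16356, 0.50850
  X=2: 0.26046, 0.33219
  X=3: 0.00000, 0.26046
  (cells with P = 0 contribute 0)
Sum of the 8 terms: H(X,Y) = 2.4981 bits

Marginal of X (row sums):
  P(X=0) = 1/5 + 4/15 = 7/15
  P(X=1) = 1/30 + 4/15 = 3/10
  P(X=2) = 1/15 + 1/10 = 1/6
  P(X=3) = 0 + 1/15 = 1/15
H(X) = -[(7/15)·log₂(7/15) + (3/10)·log₂(3/10) + (1/6)·log₂(1/6) + (1/15)·log₂(1/15)]
  = 0.51312 + 0.52109 + 0.43083 + 0.26046 = 1.7255 bits

H(Y|X) = H(X,Y) - H(X) = 2.4981 - 1.7255 = 0.7726 bits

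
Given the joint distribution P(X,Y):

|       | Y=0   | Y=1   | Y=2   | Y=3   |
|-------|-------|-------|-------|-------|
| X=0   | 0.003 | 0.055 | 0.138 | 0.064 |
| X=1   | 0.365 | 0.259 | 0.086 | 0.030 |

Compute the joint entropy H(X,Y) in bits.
2.3951 bits

H(X,Y) = -Σ_{x,y} P(x,y) log₂ P(x,y). Per-cell terms -P(x,y)·log₂P(x,y):
  X=0: 0.02514, 0.23014, 0.39430, 0.25381
  X=1: 0.53072, 0.50478, 0.30440, 0.15177
Sum of the 8 terms: H(X,Y) = 2.3951 bits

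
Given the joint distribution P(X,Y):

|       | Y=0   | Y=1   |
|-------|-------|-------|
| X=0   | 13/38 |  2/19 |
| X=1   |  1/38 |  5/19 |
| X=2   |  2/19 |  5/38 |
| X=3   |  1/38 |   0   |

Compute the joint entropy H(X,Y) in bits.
2.3812 bits

H(X,Y) = -Σ_{x,y} P(x,y) log₂ P(x,y). Per-cell terms -P(x,y)·log₂P(x,y):
  X=0: 0.5294, 0.3419
  X=1: 0.1381, 0.5068
  X=2: 0.3419, 0.3850
  X=3: 0.1381, 0.0000
  (cells with P = 0 contribute 0)
Sum of the 8 terms: H(X,Y) = 2.3812 bits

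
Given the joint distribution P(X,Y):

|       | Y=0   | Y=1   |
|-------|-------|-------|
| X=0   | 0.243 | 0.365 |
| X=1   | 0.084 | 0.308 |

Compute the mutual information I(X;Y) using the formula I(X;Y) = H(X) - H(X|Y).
0.0278 bits

I(X;Y) = H(X) - H(X|Y)

Marginal of X (row sums):
  P(X=0) = 0.243 + 0.365 = 0.608
  P(X=1) = 0.084 + 0.308 = 0.392
H(X) = -[0.608·log₂(0.608) + 0.392·log₂(0.392)]
  = 0.4365 + 0.5296 = 0.9661 bits

Marginal of Y (column sums):
  P(Y=0) = 0.243 + 0.084 = 0.327
  P(Y=1) = 0.365 + 0.308 = 0.673
H(X|Y) = Σ_y P(y)·H(X|Y=y):
  Y=0: P(Y=0) = 0.327, P(X|Y=0) = (81/109, 28/109) → H(X|Y=0) = 0.8220
  Y=1: P(Y=1) = 0.673, P(X|Y=1) = (365/673, 308/673) → H(X|Y=1) = 0.9948
H(X|Y) = 0.327·0.8220 + 0.673·0.9948 = 0.9383 bits

I(X;Y) = H(X) - H(X|Y) = 0.9661 - 0.9383 = 0.0278 bits

Cross-check via I(X;Y) = H(X) + H(Y) - H(X,Y): computing H(Y) from the column sums and H(X,Y) from the 4 cells in the same way gives H(Y) = 0.9118 bits and H(X,Y) = 1.8501 bits, so
I(X;Y) = 0.9661 + 0.9118 - 1.8501 = 0.0278 bits ✓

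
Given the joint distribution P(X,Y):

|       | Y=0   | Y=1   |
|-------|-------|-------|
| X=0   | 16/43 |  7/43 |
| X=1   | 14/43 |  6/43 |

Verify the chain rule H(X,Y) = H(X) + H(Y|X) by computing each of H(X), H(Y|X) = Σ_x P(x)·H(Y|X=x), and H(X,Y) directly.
H(X) = 0.9965 bits, H(Y|X) = 0.8841 bits, H(X,Y) = 1.8806 bits

Marginal of X (row sums):
  P(X=0) = 16/43 + 7/43 = 23/43
  P(X=1) = 14/43 + 6/43 = 20/43
H(X) = -[(23/43)·log₂(23/43) + (20/43)·log₂(20/43)]
  = 0.48284 + 0.51364 = 0.9965 bits

H(Y|X) = Σ_x P(x)·H(Y|X=x):
  X=0: P(X=0) = 23/43, P(Y|X=0) = (16/23, 7/23) → H(Y|X=0) = 0.88654
  X=1: P(X=1) = 20/43, P(Y|X=1) = (7/10, 3/10) → H(Y|X=1) = 0.88129
H(Y|X) = (23/43)·0.88654 + (20/43)·0.88129 = 0.8841 bits

H(X,Y) = -Σ_{x,y} P(x,y) log₂ P(x,y). Per-cell terms -P(x,y)·log₂P(x,y):
  X=0: 0.53070, 0.42633
  X=1: 0.52709, 0.39646
Sum of the 4 terms: H(X,Y) = 1.8806 bits

Chain rule check:
  H(X) + H(Y|X) = 0.9965 + 0.8841 = 1.8806 bits
  H(X,Y) = 1.8806 bits
✓ Chain rule verified.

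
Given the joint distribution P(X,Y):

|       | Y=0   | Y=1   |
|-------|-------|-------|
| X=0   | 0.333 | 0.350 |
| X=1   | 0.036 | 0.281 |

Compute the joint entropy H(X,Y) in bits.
1.7456 bits

H(X,Y) = -Σ_{x,y} P(x,y) log₂ P(x,y). Per-cell terms -P(x,y)·log₂P(x,y):
  X=0: 0.52827, 0.53010
  X=1: 0.17265, 0.51461
Sum of the 4 terms: H(X,Y) = 1.7456 bits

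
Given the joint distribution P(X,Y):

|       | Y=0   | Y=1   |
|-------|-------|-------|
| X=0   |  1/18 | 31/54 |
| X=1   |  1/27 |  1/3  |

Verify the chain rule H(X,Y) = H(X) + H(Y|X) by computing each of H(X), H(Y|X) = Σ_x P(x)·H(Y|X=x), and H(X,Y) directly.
H(X) = 0.9510 bits, H(Y|X) = 0.4448 bits, H(X,Y) = 1.3957 bits

Marginal of X (row sums):
  P(X=0) = 1/18 + 31/54 = 17/27
  P(X=1) = 1/27 + 1/3 = 10/27
H(X) = -[(17/27)·log₂(17/27) + (10/27)·log₂(10/27)]
  = 0.420230 + 0.530726 = 0.9510 bits

H(Y|X) = Σ_x P(x)·H(Y|X=x):
  X=0: P(X=0) = 17/27, P(Y|X=0) = (3/34, 31/34) → H(Y|X=0) = 0.430552
  X=1: P(X=1) = 10/27, P(Y|X=1) = (1/10, 9/10) → H(Y|X=1) = 0.468996
H(Y|X) = (17/27)·0.430552 + (10/27)·0.468996 = 0.4448 bits

H(X,Y) = -Σ_{x,y} P(x,y) log₂ P(x,y). Per-cell terms -P(x,y)·log₂P(x,y):
  X=0: 0.231663, 0.459656
  X=1: 0.176107, 0.528321
Sum of the 4 terms: H(X,Y) = 1.3957 bits

Chain rule check:
  H(X) + H(Y|X) = 0.9510 + 0.4448 = 1.3958 bits
  H(X,Y) = 1.3957 bits
✓ Chain rule verified (Δ = 0.0001 is 4-dp rounding noise: each of the three values was rounded independently).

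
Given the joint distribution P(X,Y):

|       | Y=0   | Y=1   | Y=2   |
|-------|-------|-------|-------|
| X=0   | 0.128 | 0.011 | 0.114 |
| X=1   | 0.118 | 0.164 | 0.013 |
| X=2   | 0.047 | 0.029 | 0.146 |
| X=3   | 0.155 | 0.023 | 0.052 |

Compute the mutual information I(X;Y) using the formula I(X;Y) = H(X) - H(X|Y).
0.3165 bits

I(X;Y) = H(X) - H(X|Y)

Marginal of X (row sums):
  P(X=0) = 0.128 + 0.011 + 0.114 = 0.253
  P(X=1) = 0.118 + 0.164 + 0.013 = 0.295
  P(X=2) = 0.047 + 0.029 + 0.146 = 0.222
  P(X=3) = 0.155 + 0.023 + 0.052 = 0.230
H(X) = -[0.253·log₂(0.253) + 0.295·log₂(0.295) + 0.222·log₂(0.222) + 0.230·log₂(0.230)]
  = 0.5016 + 0.5196 + 0.4820 + 0.4877 = 1.9909 bits

Marginal of Y (column sums):
  P(Y=0) = 0.128 + 0.118 + 0.047 + 0.155 = 0.448
  P(Y=1) = 0.011 + 0.164 + 0.029 + 0.023 = 0.227
  P(Y=2) = 0.114 + 0.013 + 0.146 + 0.052 = 0.325
H(X|Y) = Σ_y P(y)·H(X|Y=y):
  Y=0: P(Y=0) = 0.448, P(X|Y=0) = (2/7, 59/224, 47/448, 155/448) → H(X|Y=0) = 1.8944
  Y=1: P(Y=1) = 0.227, P(X|Y=1) = (11/227, 164/227, 29/227, 23/227) → H(X|Y=1) = 1.2644
  Y=2: P(Y=2) = 0.325, P(X|Y=2) = (114/325, 1/25, 146/325, 4/25) → H(X|Y=2) = 1.6575
H(X|Y) = 0.448·1.8944 + 0.227·1.2644 + 0.325·1.6575 = 1.6744 bits

I(X;Y) = H(X) - H(X|Y) = 1.9909 - 1.6744 = 0.3165 bits

Cross-check via I(X;Y) = H(X) + H(Y) - H(X,Y): computing H(Y) from the column sums and H(X,Y) from the 12 cells in the same way gives H(Y) = 1.5316 bits and H(X,Y) = 3.2060 bits, so
I(X;Y) = 1.9909 + 1.5316 - 3.2060 = 0.3165 bits ✓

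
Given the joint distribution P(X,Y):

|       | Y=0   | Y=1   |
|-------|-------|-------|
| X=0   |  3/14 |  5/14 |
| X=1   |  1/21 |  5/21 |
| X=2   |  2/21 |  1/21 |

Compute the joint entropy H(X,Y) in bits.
2.2411 bits

H(X,Y) = -Σ_{x,y} P(x,y) log₂ P(x,y). Per-cell terms -P(x,y)·log₂P(x,y):
  X=0: 0.4762, 0.5305
  X=1: 0.2092, 0.4929
  X=2: 0.3231, 0.2092
Sum of the 6 terms: H(X,Y) = 2.2411 bits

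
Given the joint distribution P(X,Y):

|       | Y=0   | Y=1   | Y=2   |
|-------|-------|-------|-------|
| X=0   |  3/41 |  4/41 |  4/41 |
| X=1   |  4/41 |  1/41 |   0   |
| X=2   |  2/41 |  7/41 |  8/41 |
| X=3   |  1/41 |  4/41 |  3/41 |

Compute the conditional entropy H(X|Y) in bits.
1.6747 bits

H(X|Y) = H(X,Y) - H(Y)

H(X,Y) = -Σ_{x,y} P(x,y) log₂ P(x,y). Per-cell terms -P(x,y)·log₂P(x,y):
  X=0: 0.27604, 0.32757, 0.32757
  X=1: 0.32757, 0.13067, 0.00000
  X=2: 0.21256, 0.43540, 0.46001
  X=3: 0.13067, 0.32757, 0.27604
  (cells with P = 0 contribute 0)
Sum of the 12 terms: H(X,Y) = 3.2317 bits

Marginal of Y (column sums):
  P(Y=0) = 3/41 + 4/41 + 2/41 + 1/41 = 10/41
  P(Y=1) = 4/41 + 1/41 + 7/41 + 4/41 = 16/41
  P(Y=2) = 4/41 + 0 + 8/41 + 3/41 = 15/41
H(Y) = -[(10/41)·log₂(10/41) + (16/41)·log₂(16/41) + (15/41)·log₂(15/41)]
  = 0.49649 + 0.52978 + 0.53073 = 1.5570 bits

H(X|Y) = H(X,Y) - H(Y) = 3.2317 - 1.5570 = 1.6747 bits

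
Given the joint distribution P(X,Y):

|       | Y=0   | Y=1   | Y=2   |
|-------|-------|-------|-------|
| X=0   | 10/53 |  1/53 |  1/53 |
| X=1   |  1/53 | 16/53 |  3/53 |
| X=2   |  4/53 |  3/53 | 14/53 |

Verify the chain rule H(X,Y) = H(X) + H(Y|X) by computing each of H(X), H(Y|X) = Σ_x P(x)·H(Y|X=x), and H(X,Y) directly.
H(X) = 1.5450 bits, H(Y|X) = 1.0125 bits, H(X,Y) = 2.5575 bits

Marginal of X (row sums):
  P(X=0) = 10/53 + 1/53 + 1/53 = 12/53
  P(X=1) = 1/53 + 16/53 + 3/53 = 20/53
  P(X=2) = 4/53 + 3/53 + 14/53 = 21/53
H(X) = -[(12/53)·log₂(12/53) + (20/53)·log₂(20/53) + (21/53)·log₂(21/53)]
  = 0.48520 + 0.53056 + 0.52920 = 1.5450 bits

H(Y|X) = Σ_x P(x)·H(Y|X=x):
  X=0: P(X=0) = 12/53, P(Y|X=0) = (5/6, 1/12, 1/12) → H(Y|X=0) = 0.81669
  X=1: P(X=1) = 20/53, P(Y|X=1) = (1/20, 4/5, 3/20) → H(Y|X=1) = 0.88418
  X=2: P(X=2) = 21/53, P(Y|X=2) = (4/21, 1/7, 2/3) → H(Y|X=2) = 1.24671
H(Y|X) = (12/53)·0.81669 + (20/53)·0.88418 + (21/53)·1.24671 = 1.0125 bits

H(X,Y) = -Σ_{x,y} P(x,y) log₂ P(x,y). Per-cell terms -P(x,y)·log₂P(x,y):
  X=0: 0.45396, 0.10807, 0.10807
  X=1: 0.10807, 0.52164, 0.23451
  X=2: 0.28135, 0.23451, 0.50732
Sum of the 9 terms: H(X,Y) = 2.5575 bits

Chain rule check:
  H(X) + H(Y|X) = 1.5450 + 1.0125 = 2.5575 bits
  H(X,Y) = 2.5575 bits
✓ Chain rule verified.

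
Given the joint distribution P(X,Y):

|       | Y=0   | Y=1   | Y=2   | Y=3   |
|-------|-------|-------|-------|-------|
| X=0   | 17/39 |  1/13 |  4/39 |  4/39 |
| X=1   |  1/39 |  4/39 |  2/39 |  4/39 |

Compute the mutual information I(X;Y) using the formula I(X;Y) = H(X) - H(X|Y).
0.1921 bits

I(X;Y) = H(X) - H(X|Y)

Marginal of X (row sums):
  P(X=0) = 17/39 + 1/13 + 4/39 + 4/39 = 28/39
  P(X=1) = 1/39 + 4/39 + 2/39 + 4/39 = 11/39
H(X) = -[(28/39)·log₂(28/39) + (11/39)·log₂(11/39)]
  = 0.3432 + 0.5150 = 0.8582 bits

Marginal of Y (column sums):
  P(Y=0) = 17/39 + 1/39 = 6/13
  P(Y=1) = 1/13 + 4/39 = 7/39
  P(Y=2) = 4/39 + 2/39 = 2/13
  P(Y=3) = 4/39 + 4/39 = 8/39
H(X|Y) = Σ_y P(y)·H(X|Y=y):
  Y=0: P(Y=0) = 6/13, P(X|Y=0) = (17/18, 1/18) → H(X|Y=0) = 0.3095
  Y=1: P(Y=1) = 7/39, P(X|Y=1) = (3/7, 4/7) → H(X|Y=1) = 0.9852
  Y=2: P(Y=2) = 2/13, P(X|Y=2) = (2/3, 1/3) → H(X|Y=2) = 0.9183
  Y=3: P(Y=3) = 8/39, P(X|Y=3) = (1/2, 1/2) → H(X|Y=3) = 1.0000
H(X|Y) = (6/13)·0.3095 + (7/39)·0.9852 + (2/13)·0.9183 + (8/39)·1.0000 = 0.6661 bits

I(X;Y) = H(X) - H(X|Y) = 0.8582 - 0.6661 = 0.1921 bits

Cross-check via I(X;Y) = H(X) + H(Y) - H(X,Y): computing H(Y) from the column sums and H(X,Y) from the 8 cells in the same way gives H(Y) = 1.8439 bits and H(X,Y) = 2.5100 bits, so
I(X;Y) = 0.8582 + 1.8439 - 2.5100 = 0.1921 bits ✓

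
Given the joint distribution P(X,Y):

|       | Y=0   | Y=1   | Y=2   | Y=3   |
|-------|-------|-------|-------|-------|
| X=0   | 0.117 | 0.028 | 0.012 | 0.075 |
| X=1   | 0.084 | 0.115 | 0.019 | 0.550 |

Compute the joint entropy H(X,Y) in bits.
2.1055 bits

H(X,Y) = -Σ_{x,y} P(x,y) log₂ P(x,y). Per-cell terms -P(x,y)·log₂P(x,y):
  X=0: 0.3622, 0.1444, 0.0766, 0.2803
  X=1: 0.3002, 0.3588, 0.1086, 0.4744
Sum of the 8 terms: H(X,Y) = 2.1055 bits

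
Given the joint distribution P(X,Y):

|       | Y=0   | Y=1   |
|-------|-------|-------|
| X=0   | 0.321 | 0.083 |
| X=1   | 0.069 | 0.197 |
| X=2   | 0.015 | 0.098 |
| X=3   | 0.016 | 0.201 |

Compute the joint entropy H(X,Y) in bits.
2.5321 bits

H(X,Y) = -Σ_{x,y} P(x,y) log₂ P(x,y). Per-cell terms -P(x,y)·log₂P(x,y):
  X=0: 0.52623, 0.29803
  X=1: 0.26615, 0.46172
  X=2: 0.09088, 0.32841
  X=3: 0.09545, 0.46526
Sum of the 8 terms: H(X,Y) = 2.5321 bits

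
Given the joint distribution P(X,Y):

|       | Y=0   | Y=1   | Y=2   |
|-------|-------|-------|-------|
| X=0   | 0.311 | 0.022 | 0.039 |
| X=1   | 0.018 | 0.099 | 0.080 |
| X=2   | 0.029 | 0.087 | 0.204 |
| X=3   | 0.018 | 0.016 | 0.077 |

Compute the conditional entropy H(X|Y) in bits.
1.4180 bits

H(X|Y) = H(X,Y) - H(Y)

H(X,Y) = -Σ_{x,y} P(x,y) log₂ P(x,y). Per-cell terms -P(x,y)·log₂P(x,y):
  X=0: 0.52404, 0.12114, 0.18253
  X=1: 0.10433, 0.33031, 0.29151
  X=2: 0.14813, 0.30649, 0.46785
  X=3: 0.10433, 0.09545, 0.28482
Sum of the 12 terms: H(X,Y) = 2.9609 bits

Marginal of Y (column sums):
  P(Y=0) = 0.311 + 0.018 + 0.029 + 0.018 = 0.376
  P(Y=1) = 0.022 + 0.099 + 0.087 + 0.016 = 0.224
  P(Y=2) = 0.039 + 0.080 + 0.204 + 0.077 = 0.400
H(Y) = -[0.376·log₂(0.376) + 0.224·log₂(0.224) + 0.400·log₂(0.400)]
  = 0.53061 + 0.48349 + 0.52877 = 1.5429 bits

H(X|Y) = H(X,Y) - H(Y) = 2.9609 - 1.5429 = 1.4180 bits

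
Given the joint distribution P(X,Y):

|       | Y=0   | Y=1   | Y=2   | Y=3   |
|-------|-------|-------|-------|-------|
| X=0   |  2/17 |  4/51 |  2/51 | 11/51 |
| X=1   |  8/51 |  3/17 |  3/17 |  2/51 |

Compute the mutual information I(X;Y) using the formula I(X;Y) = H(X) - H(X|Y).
0.1902 bits

I(X;Y) = H(X) - H(X|Y)

Marginal of X (row sums):
  P(X=0) = 2/17 + 4/51 + 2/51 + 11/51 = 23/51
  P(X=1) = 8/51 + 3/17 + 3/17 + 2/51 = 28/51
H(X) = -[(23/51)·log₂(23/51) + (28/51)·log₂(28/51)]
  = 0.518115 + 0.474941 = 0.99306 bits

Marginal of Y (column sums):
  P(Y=0) = 2/17 + 8/51 = 14/51
  P(Y=1) = 4/51 + 3/17 = 13/51
  P(Y=2) = 2/51 + 3/17 = 11/51
  P(Y=3) = 11/51 + 2/51 = 13/51
H(X|Y) = Σ_y P(y)·H(X|Y=y):
  Y=0: P(Y=0) = 14/51, P(X|Y=0) = (3/7, 4/7) → H(X|Y=0) = 0.985228
  Y=1: P(Y=1) = 13/51, P(X|Y=1) = (4/13, 9/13) → H(X|Y=1) = 0.890492
  Y=2: P(Y=2) = 11/51, P(X|Y=2) = (2/11, 9/11) → H(X|Y=2) = 0.684038
  Y=3: P(Y=3) = 13/51, P(X|Y=3) = (11/13, 2/13) → H(X|Y=3) = 0.619382
H(X|Y) = (14/51)·0.985228 + (13/51)·0.890492 + (11/51)·0.684038 + (13/51)·0.619382 = 0.80286 bits

I(X;Y) = H(X) - H(X|Y) = 0.99306 - 0.80286 = 0.1902 bits

Cross-check via I(X;Y) = H(X) + H(Y) - H(X,Y): computing H(Y) from the column sums and H(X,Y) from the 8 cells in the same way gives H(Y) = 1.99462 bits and H(X,Y) = 2.79748 bits, so
I(X;Y) = 0.99306 + 1.99462 - 2.79748 = 0.1902 bits ✓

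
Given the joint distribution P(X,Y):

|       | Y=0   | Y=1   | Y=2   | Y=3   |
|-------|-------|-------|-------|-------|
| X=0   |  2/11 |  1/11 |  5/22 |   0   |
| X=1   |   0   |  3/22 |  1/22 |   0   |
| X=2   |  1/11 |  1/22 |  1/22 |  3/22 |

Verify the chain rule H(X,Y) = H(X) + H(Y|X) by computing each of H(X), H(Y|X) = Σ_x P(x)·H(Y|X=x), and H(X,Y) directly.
H(X) = 1.4728 bits, H(Y|X) = 1.4812 bits, H(X,Y) = 2.9540 bits

Marginal of X (row sums):
  P(X=0) = 2/11 + 1/11 + 5/22 + 0 = 1/2
  P(X=1) = 0 + 3/22 + 1/22 + 0 = 2/11
  P(X=2) = 1/11 + 1/22 + 1/22 + 3/22 = 7/22
H(X) = -[(1/2)·log₂(1/2) + (2/11)·log₂(2/11) + (7/22)·log₂(7/22)]
  = 0.50000 + 0.44717 + 0.52566 = 1.4728 bits

H(Y|X) = Σ_x P(x)·H(Y|X=x):
  X=0: P(X=0) = 1/2, P(Y|X=0) = (4/11, 2/11, 5/11, 0) → H(Y|X=0) = 1.49492
  X=1: P(X=1) = 2/11, P(Y|X=1) = (0, 3/4, 1/4, 0) → H(Y|X=1) = 0.81128
  X=2: P(X=2) = 7/22, P(Y|X=2) = (2/7, 1/7, 1/7, 3/7) → H(Y|X=2) = 1.84237
H(Y|X) = (1/2)·1.49492 + (2/11)·0.81128 + (7/22)·1.84237 = 1.4812 bits

H(X,Y) = -Σ_{x,y} P(x,y) log₂ P(x,y). Per-cell terms -P(x,y)·log₂P(x,y):
  X=0: 0.44717, 0.31449, 0.48580, 0.00000
  X=1: 0.00000, 0.39197, 0.20270, 0.00000
  X=2: 0.31449, 0.20270, 0.20270, 0.39197
  (cells with P = 0 contribute 0)
Sum of the 12 terms: H(X,Y) = 2.9540 bits

Chain rule check:
  H(X) + H(Y|X) = 1.4728 + 1.4812 = 2.9540 bits
  H(X,Y) = 2.9540 bits
✓ Chain rule verified.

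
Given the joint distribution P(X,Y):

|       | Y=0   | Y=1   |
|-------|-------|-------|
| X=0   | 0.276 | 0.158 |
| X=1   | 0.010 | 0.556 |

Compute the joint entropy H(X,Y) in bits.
1.4705 bits

H(X,Y) = -Σ_{x,y} P(x,y) log₂ P(x,y). Per-cell terms -P(x,y)·log₂P(x,y):
  X=0: 0.51260, 0.42060
  X=1: 0.06644, 0.47084
Sum of the 4 terms: H(X,Y) = 1.4705 bits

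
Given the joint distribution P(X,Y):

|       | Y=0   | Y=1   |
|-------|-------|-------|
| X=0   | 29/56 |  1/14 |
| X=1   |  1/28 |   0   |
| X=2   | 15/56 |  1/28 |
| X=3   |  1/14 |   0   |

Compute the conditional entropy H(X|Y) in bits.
1.3967 bits

H(X|Y) = H(X,Y) - H(Y)

H(X,Y) = -Σ_{x,y} P(x,y) log₂ P(x,y). Per-cell terms -P(x,y)·log₂P(x,y):
  X=0: 0.491640, 0.271954
  X=1: 0.171691, 0.000000
  X=2: 0.509053, 0.171691
  X=3: 0.271954, 0.000000
  (cells with P = 0 contribute 0)
Sum of the 8 terms: H(X,Y) = 1.88798 bits

Marginal of Y (column sums):
  P(Y=0) = 29/56 + 1/28 + 15/56 + 1/14 = 25/28
  P(Y=1) = 1/14 + 0 + 1/28 + 0 = 3/28
H(Y) = -[(25/28)·log₂(25/28) + (3/28)·log₂(3/28)]
  = 0.145981 + 0.345256 = 0.49124 bits

H(X|Y) = H(X,Y) - H(Y) = 1.88798 - 0.49124 = 1.3967 bits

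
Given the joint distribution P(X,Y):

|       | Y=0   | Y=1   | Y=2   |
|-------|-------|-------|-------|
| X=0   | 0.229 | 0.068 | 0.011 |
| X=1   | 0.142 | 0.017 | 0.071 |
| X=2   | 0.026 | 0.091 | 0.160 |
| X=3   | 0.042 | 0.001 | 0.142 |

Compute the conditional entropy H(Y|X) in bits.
1.0952 bits

H(Y|X) = H(X,Y) - H(X)

H(X,Y) = -Σ_{x,y} P(x,y) log₂ P(x,y). Per-cell terms -P(x,y)·log₂P(x,y):
  X=0: 0.486987, 0.263726, 0.071570
  X=1: 0.399877, 0.099931, 0.270939
  X=2: 0.136899, 0.314677, 0.423017
  X=3: 0.192086, 0.009966, 0.399877
Sum of the 12 terms: H(X,Y) = 3.06955 bits

Marginal of X (row sums):
  P(X=0) = 0.229 + 0.068 + 0.011 = 0.308
  P(X=1) = 0.142 + 0.017 + 0.071 = 0.230
  P(X=2) = 0.026 + 0.091 + 0.160 = 0.277
  P(X=3) = 0.042 + 0.001 + 0.142 = 0.185
H(X) = -[0.308·log₂(0.308) + 0.230·log₂(0.230) + 0.277·log₂(0.277) + 0.185·log₂(0.185)]
  = 0.523291 + 0.487668 + 0.513016 + 0.450365 = 1.97434 bits

H(Y|X) = H(X,Y) - H(X) = 3.06955 - 1.97434 = 1.0952 bits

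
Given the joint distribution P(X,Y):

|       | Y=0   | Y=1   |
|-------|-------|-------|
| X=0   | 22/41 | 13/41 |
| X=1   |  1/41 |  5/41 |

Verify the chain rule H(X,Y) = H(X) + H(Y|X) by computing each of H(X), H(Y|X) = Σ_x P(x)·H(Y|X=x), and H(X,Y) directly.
H(X) = 0.6006 bits, H(Y|X) = 0.9076 bits, H(X,Y) = 1.5082 bits

Marginal of X (row sums):
  P(X=0) = 22/41 + 13/41 = 35/41
  P(X=1) = 1/41 + 5/41 = 6/41
H(X) = -[(35/41)·log₂(35/41) + (6/41)·log₂(6/41)]
  = 0.1949 + 0.4057 = 0.6006 bits

H(Y|X) = Σ_x P(x)·H(Y|X=x):
  X=0: P(X=0) = 35/41, P(Y|X=0) = (22/35, 13/35) → H(Y|X=0) = 0.9518
  X=1: P(X=1) = 6/41, P(Y|X=1) = (1/6, 5/6) → H(Y|X=1) = 0.6500
H(Y|X) = (35/41)·0.9518 + (6/41)·0.6500 = 0.9076 bits

H(X,Y) = -Σ_{x,y} P(x,y) log₂ P(x,y). Per-cell terms -P(x,y)·log₂P(x,y):
  X=0: 0.4819, 0.5254
  X=1: 0.1307, 0.3702
Sum of the 4 terms: H(X,Y) = 1.5082 bits

Chain rule check:
  H(X) + H(Y|X) = 0.6006 + 0.9076 = 1.5082 bits
  H(X,Y) = 1.5082 bits
✓ Chain rule verified.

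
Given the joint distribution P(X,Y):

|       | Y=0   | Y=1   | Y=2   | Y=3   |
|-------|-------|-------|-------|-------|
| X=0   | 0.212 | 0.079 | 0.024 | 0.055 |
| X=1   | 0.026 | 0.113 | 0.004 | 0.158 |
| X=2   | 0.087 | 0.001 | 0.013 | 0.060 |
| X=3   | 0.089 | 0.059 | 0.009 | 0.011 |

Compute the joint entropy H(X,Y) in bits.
3.3935 bits

H(X,Y) = -Σ_{x,y} P(x,y) log₂ P(x,y). Per-cell terms -P(x,y)·log₂P(x,y):
  X=0: 0.4744, 0.2893, 0.1291, 0.2301
  X=1: 0.1369, 0.3555, 0.0319, 0.4206
  X=2: 0.3065, 0.0100, 0.0814, 0.2435
  X=3: 0.3106, 0.2409, 0.0612, 0.0716
Sum of the 16 terms: H(X,Y) = 3.3935 bits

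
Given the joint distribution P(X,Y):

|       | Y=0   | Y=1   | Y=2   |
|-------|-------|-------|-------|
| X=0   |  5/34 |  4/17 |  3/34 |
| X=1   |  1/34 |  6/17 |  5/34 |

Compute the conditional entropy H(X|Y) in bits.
0.9104 bits

H(X|Y) = H(X,Y) - H(Y)

H(X,Y) = -Σ_{x,y} P(x,y) log₂ P(x,y). Per-cell terms -P(x,y)·log₂P(x,y):
  X=0: 0.4067, 0.4912, 0.3090
  X=1: 0.1496, 0.5303, 0.4067
Sum of the 6 terms: H(X,Y) = 2.2935 bits

Marginal of Y (column sums):
  P(Y=0) = 5/34 + 1/34 = 3/17
  P(Y=1) = 4/17 + 6/17 = 10/17
  P(Y=2) = 3/34 + 5/34 = 4/17
H(Y) = -[(3/17)·log₂(3/17) + (10/17)·log₂(10/17) + (4/17)·log₂(4/17)]
  = 0.4416 + 0.4503 + 0.4912 = 1.3831 bits

H(X|Y) = H(X,Y) - H(Y) = 2.2935 - 1.3831 = 0.9104 bits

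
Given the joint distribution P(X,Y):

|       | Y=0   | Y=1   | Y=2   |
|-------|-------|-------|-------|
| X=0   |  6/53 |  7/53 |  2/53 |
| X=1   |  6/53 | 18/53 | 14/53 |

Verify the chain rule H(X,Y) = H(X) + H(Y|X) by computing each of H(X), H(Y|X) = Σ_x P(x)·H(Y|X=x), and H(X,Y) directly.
H(X) = 0.8595 bits, H(Y|X) = 1.4527 bits, H(X,Y) = 2.3122 bits

Marginal of X (row sums):
  P(X=0) = 6/53 + 7/53 + 2/53 = 15/53
  P(X=1) = 6/53 + 18/53 + 14/53 = 38/53
H(X) = -[(15/53)·log₂(15/53) + (38/53)·log₂(38/53)]
  = 0.51539 + 0.34415 = 0.8595 bits

H(Y|X) = Σ_x P(x)·H(Y|X=x):
  X=0: P(X=0) = 15/53, P(Y|X=0) = (2/5, 7/15, 2/15) → H(Y|X=0) = 1.42947
  X=1: P(X=1) = 38/53, P(Y|X=1) = (3/19, 9/19, 7/19) → H(Y|X=1) = 1.46184
H(Y|X) = (15/53)·1.42947 + (38/53)·1.46184 = 1.4527 bits

H(X,Y) = -Σ_{x,y} P(x,y) log₂ P(x,y). Per-cell terms -P(x,y)·log₂P(x,y):
  X=0: 0.35581, 0.38574, 0.17841
  X=1: 0.35581, 0.52913, 0.50732
Sum of the 6 terms: H(X,Y) = 2.3122 bits

Chain rule check:
  H(X) + H(Y|X) = 0.8595 + 1.4527 = 2.3122 bits
  H(X,Y) = 2.3122 bits
✓ Chain rule verified.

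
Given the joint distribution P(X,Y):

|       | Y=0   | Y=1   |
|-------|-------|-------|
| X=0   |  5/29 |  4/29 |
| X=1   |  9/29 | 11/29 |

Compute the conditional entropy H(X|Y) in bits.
0.8867 bits

H(X|Y) = H(X,Y) - H(Y)

H(X,Y) = -Σ_{x,y} P(x,y) log₂ P(x,y). Per-cell terms -P(x,y)·log₂P(x,y):
  X=0: 0.43725, 0.39420
  X=1: 0.52388, 0.53048
Sum of the 4 terms: H(X,Y) = 1.8858 bits

Marginal of Y (column sums):
  P(Y=0) = 5/29 + 9/29 = 14/29
  P(Y=1) = 4/29 + 11/29 = 15/29
H(Y) = -[(14/29)·log₂(14/29) + (15/29)·log₂(15/29)]
  = 0.50720 + 0.49194 = 0.9991 bits

H(X|Y) = H(X,Y) - H(Y) = 1.8858 - 0.9991 = 0.8867 bits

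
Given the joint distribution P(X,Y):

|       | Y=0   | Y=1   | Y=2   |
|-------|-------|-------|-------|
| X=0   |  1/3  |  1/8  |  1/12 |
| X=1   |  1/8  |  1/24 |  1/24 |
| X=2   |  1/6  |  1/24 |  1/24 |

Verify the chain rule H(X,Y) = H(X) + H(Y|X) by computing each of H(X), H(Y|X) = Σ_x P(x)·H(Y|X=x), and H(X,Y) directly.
H(X) = 1.4506 bits, H(Y|X) = 1.3215 bits, H(X,Y) = 2.7721 bits

Marginal of X (row sums):
  P(X=0) = 1/3 + 1/8 + 1/12 = 13/24
  P(X=1) = 1/8 + 1/24 + 1/24 = 5/24
  P(X=2) = 1/6 + 1/24 + 1/24 = 1/4
H(X) = -[(13/24)·log₂(13/24) + (5/24)·log₂(5/24) + (1/4)·log₂(1/4)]
  = 0.47912 + 0.47147 + 0.50000 = 1.4506 bits

H(Y|X) = Σ_x P(x)·H(Y|X=x):
  X=0: P(X=0) = 13/24, P(Y|X=0) = (8/13, 3/13, 2/13) → H(Y|X=0) = 1.33468
  X=1: P(X=1) = 5/24, P(Y|X=1) = (3/5, 1/5, 1/5) → H(Y|X=1) = 1.37095
  X=2: P(X=2) = 1/4, P(Y|X=2) = (2/3, 1/6, 1/6) → H(Y|X=2) = 1.25163
H(Y|X) = (13/24)·1.33468 + (5/24)·1.37095 + (1/4)·1.25163 = 1.3215 bits

H(X,Y) = -Σ_{x,y} P(x,y) log₂ P(x,y). Per-cell terms -P(x,y)·log₂P(x,y):
  X=0: 0.52832, 0.37500, 0.29875
  X=1: 0.37500, 0.19104, 0.19104
  X=2: 0.43083, 0.19104, 0.19104
Sum of the 9 terms: H(X,Y) = 2.7721 bits

Chain rule check:
  H(X) + H(Y|X) = 1.4506 + 1.3215 = 2.7721 bits
  H(X,Y) = 2.7721 bits
✓ Chain rule verified.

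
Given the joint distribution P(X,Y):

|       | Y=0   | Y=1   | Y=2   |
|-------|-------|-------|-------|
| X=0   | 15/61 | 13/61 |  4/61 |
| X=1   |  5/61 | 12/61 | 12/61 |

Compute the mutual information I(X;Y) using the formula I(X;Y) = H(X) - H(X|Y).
0.1101 bits

I(X;Y) = H(X) - H(X|Y)

Marginal of X (row sums):
  P(X=0) = 15/61 + 13/61 + 4/61 = 32/61
  P(X=1) = 5/61 + 12/61 + 12/61 = 29/61
H(X) = -[(32/61)·log₂(32/61) + (29/61)·log₂(29/61)]
  = 0.48826 + 0.51000 = 0.9983 bits

Marginal of Y (column sums):
  P(Y=0) = 15/61 + 5/61 = 20/61
  P(Y=1) = 13/61 + 12/61 = 25/61
  P(Y=2) = 4/61 + 12/61 = 16/61
H(X|Y) = Σ_y P(y)·H(X|Y=y):
  Y=0: P(Y=0) = 20/61, P(X|Y=0) = (3/4, 1/4) → H(X|Y=0) = 0.81128
  Y=1: P(Y=1) = 25/61, P(X|Y=1) = (13/25, 12/25) → H(X|Y=1) = 0.99885
  Y=2: P(Y=2) = 16/61, P(X|Y=2) = (1/4, 3/4) → H(X|Y=2) = 0.81128
H(X|Y) = (20/61)·0.81128 + (25/61)·0.99885 + (16/61)·0.81128 = 0.8882 bits

I(X;Y) = H(X) - H(X|Y) = 0.9983 - 0.8882 = 0.1101 bits

Cross-check via I(X;Y) = H(X) + H(Y) - H(X,Y): computing H(Y) from the column sums and H(X,Y) from the 6 cells in the same way gives H(Y) = 1.5613 bits and H(X,Y) = 2.4495 bits, so
I(X;Y) = 0.9983 + 1.5613 - 2.4495 = 0.1101 bits ✓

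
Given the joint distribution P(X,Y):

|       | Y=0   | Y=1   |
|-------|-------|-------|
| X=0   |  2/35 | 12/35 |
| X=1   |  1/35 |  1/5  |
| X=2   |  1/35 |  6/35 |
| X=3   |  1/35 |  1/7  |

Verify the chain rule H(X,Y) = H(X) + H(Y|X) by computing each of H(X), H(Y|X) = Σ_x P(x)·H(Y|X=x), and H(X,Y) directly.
H(X) = 1.9160 bits, H(Y|X) = 0.5907 bits, H(X,Y) = 2.5067 bits

Marginal of X (row sums):
  P(X=0) = 2/35 + 12/35 = 2/5
  P(X=1) = 1/35 + 1/5 = 8/35
  P(X=2) = 1/35 + 6/35 = 1/5
  P(X=3) = 1/35 + 1/7 = 6/35
H(X) = -[(2/5)·log₂(2/5) + (8/35)·log₂(8/35) + (1/5)·log₂(1/5) + (6/35)·log₂(6/35)]
  = 0.52877 + 0.48669 + 0.46439 + 0.43617 = 1.9160 bits

H(Y|X) = Σ_x P(x)·H(Y|X=x):
  X=0: P(X=0) = 2/5, P(Y|X=0) = (1/7, 6/7) → H(Y|X=0) = 0.59167
  X=1: P(X=1) = 8/35, P(Y|X=1) = (1/8, 7/8) → H(Y|X=1) = 0.54356
  X=2: P(X=2) = 1/5, P(Y|X=2) = (1/7, 6/7) → H(Y|X=2) = 0.59167
  X=3: P(X=3) = 6/35, P(Y|X=3) = (1/6, 5/6) → H(Y|X=3) = 0.65002
H(Y|X) = (2/5)·0.59167 + (8/35)·0.54356 + (1/5)·0.59167 + (6/35)·0.65002 = 0.5907 bits

H(X,Y) = -Σ_{x,y} P(x,y) log₂ P(x,y). Per-cell terms -P(x,y)·log₂P(x,y):
  X=0: 0.23596, 0.52948
  X=1: 0.14655, 0.46439
  X=2: 0.14655, 0.43617
  X=3: 0.14655, 0.40105
Sum of the 8 terms: H(X,Y) = 2.5067 bits

Chain rule check:
  H(X) + H(Y|X) = 1.9160 + 0.5907 = 2.5067 bits
  H(X,Y) = 2.5067 bits
✓ Chain rule verified.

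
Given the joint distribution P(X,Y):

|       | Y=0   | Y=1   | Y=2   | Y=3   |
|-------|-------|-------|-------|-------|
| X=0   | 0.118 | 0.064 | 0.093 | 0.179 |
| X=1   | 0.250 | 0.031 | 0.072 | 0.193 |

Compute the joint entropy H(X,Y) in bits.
2.7673 bits

H(X,Y) = -Σ_{x,y} P(x,y) log₂ P(x,y). Per-cell terms -P(x,y)·log₂P(x,y):
  X=0: 0.36381, 0.25381, 0.31868, 0.44427
  X=1: 0.50000, 0.15536, 0.27330, 0.45805
Sum of the 8 terms: H(X,Y) = 2.7673 bits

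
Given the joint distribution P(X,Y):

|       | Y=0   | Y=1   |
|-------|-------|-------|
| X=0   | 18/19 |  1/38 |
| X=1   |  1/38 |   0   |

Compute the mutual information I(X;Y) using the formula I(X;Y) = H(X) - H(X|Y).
0.0010 bits

I(X;Y) = H(X) - H(X|Y)

Marginal of X (row sums):
  P(X=0) = 18/19 + 1/38 = 37/38
  P(X=1) = 1/38 + 0 = 1/38
H(X) = -[(37/38)·log₂(37/38) + (1/38)·log₂(1/38)]
  = 0.037462 + 0.138103 = 0.175565 bits

Marginal of Y (column sums):
  P(Y=0) = 18/19 + 1/38 = 37/38
  P(Y=1) = 1/38 + 0 = 1/38
H(X|Y) = Σ_y P(y)·H(X|Y=y):
  Y=0: P(Y=0) = 37/38, P(X|Y=0) = (36/37, 1/37) → H(X|Y=0) = 0.179256
  Y=1: P(Y=1) = 1/38, P(X|Y=1) = (1, 0) → H(X|Y=1) = 0.000000
H(X|Y) = (37/38)·0.179256 + (1/38)·0.000000 = 0.174539 bits

I(X;Y) = H(X) - H(X|Y) = 0.175565 - 0.174539 = 0.0010 bits

Cross-check via I(X;Y) = H(X) + H(Y) - H(X,Y): computing H(Y) from the column sums and H(X,Y) from the 4 cells in the same way gives H(Y) = 0.175565 bits and H(X,Y) = 0.350104 bits, so
I(X;Y) = 0.175565 + 0.175565 - 0.350104 = 0.0010 bits ✓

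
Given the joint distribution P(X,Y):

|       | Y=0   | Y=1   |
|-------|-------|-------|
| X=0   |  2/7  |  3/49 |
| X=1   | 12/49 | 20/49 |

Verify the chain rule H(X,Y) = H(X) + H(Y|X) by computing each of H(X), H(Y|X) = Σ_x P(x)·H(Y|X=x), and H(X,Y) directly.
H(X) = 0.9313 bits, H(Y|X) = 0.8565 bits, H(X,Y) = 1.7879 bits

Marginal of X (row sums):
  P(X=0) = 2/7 + 3/49 = 17/49
  P(X=1) = 12/49 + 20/49 = 32/49
H(X) = -[(17/49)·log₂(17/49) + (32/49)·log₂(32/49)]
  = 0.5299 + 0.4014 = 0.9313 bits

H(Y|X) = Σ_x P(x)·H(Y|X=x):
  X=0: P(X=0) = 17/49, P(Y|X=0) = (14/17, 3/17) → H(Y|X=0) = 0.6723
  X=1: P(X=1) = 32/49, P(Y|X=1) = (3/8, 5/8) → H(Y|X=1) = 0.9544
H(Y|X) = (17/49)·0.6723 + (32/49)·0.9544 = 0.8565 bits

H(X,Y) = -Σ_{x,y} P(x,y) log₂ P(x,y). Per-cell terms -P(x,y)·log₂P(x,y):
  X=0: 0.5164, 0.2467
  X=1: 0.4971, 0.5277
Sum of the 4 terms: H(X,Y) = 1.7879 bits

Chain rule check:
  H(X) + H(Y|X) = 0.9313 + 0.8565 = 1.7878 bits
  H(X,Y) = 1.7879 bits
✓ Chain rule verified (Δ = 0.0001 is 4-dp rounding noise: each of the three values was rounded independently).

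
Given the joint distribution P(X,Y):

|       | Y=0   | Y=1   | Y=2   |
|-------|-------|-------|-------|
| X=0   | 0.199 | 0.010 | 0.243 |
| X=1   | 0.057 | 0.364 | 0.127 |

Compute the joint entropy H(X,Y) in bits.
2.1703 bits

H(X,Y) = -Σ_{x,y} P(x,y) log₂ P(x,y). Per-cell terms -P(x,y)·log₂P(x,y):
  X=0: 0.4635, 0.0664, 0.4960
  X=1: 0.2356, 0.5307, 0.3781
Sum of the 6 terms: H(X,Y) = 2.1703 bits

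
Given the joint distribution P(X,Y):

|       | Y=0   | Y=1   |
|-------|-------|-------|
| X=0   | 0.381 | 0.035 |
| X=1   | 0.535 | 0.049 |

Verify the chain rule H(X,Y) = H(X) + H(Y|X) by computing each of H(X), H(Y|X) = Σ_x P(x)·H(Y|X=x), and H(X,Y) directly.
H(X) = 0.9795 bits, H(Y|X) = 0.4161 bits, H(X,Y) = 1.3957 bits

Marginal of X (row sums):
  P(X=0) = 0.381 + 0.035 = 0.416
  P(X=1) = 0.535 + 0.049 = 0.584
H(X) = -[0.416·log₂(0.416) + 0.584·log₂(0.584)]
  = 0.52638 + 0.45316 = 0.9795 bits

H(Y|X) = Σ_x P(x)·H(Y|X=x):
  X=0: P(X=0) = 0.416, P(Y|X=0) = (381/416, 35/416) → H(Y|X=0) = 0.41658
  X=1: P(X=1) = 0.584, P(Y|X=1) = (535/584, 49/584) → H(Y|X=1) = 0.41579
H(Y|X) = 0.416·0.41658 + 0.584·0.41579 = 0.4161 bits

H(X,Y) = -Σ_{x,y} P(x,y) log₂ P(x,y). Per-cell terms -P(x,y)·log₂P(x,y):
  X=0: 0.53040, 0.16928
  X=1: 0.48278, 0.21320
Sum of the 4 terms: H(X,Y) = 1.3957 bits

Chain rule check:
  H(X) + H(Y|X) = 0.9795 + 0.4161 = 1.3956 bits
  H(X,Y) = 1.3957 bits
✓ Chain rule verified (Δ = 0.0001 is 4-dp rounding noise: each of the three values was rounded independently).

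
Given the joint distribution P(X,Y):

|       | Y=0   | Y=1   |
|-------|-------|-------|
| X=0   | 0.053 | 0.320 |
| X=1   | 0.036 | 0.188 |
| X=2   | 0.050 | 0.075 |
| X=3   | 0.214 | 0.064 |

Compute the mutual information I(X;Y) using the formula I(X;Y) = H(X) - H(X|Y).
0.2365 bits

I(X;Y) = H(X) - H(X|Y)

Marginal of X (row sums):
  P(X=0) = 0.053 + 0.320 = 0.373
  P(X=1) = 0.036 + 0.188 = 0.224
  P(X=2) = 0.050 + 0.075 = 0.125
  P(X=3) = 0.214 + 0.064 = 0.278
H(X) = -[0.373·log₂(0.373) + 0.224·log₂(0.224) + 0.125·log₂(0.125) + 0.278·log₂(0.278)]
  = 0.5307 + 0.4835 + 0.3750 + 0.5134 = 1.9026 bits

Marginal of Y (column sums):
  P(Y=0) = 0.053 + 0.036 + 0.050 + 0.214 = 0.353
  P(Y=1) = 0.320 + 0.188 + 0.075 + 0.064 = 0.647
H(X|Y) = Σ_y P(y)·H(X|Y=y):
  Y=0: P(Y=0) = 0.353, P(X|Y=0) = (53/353, 36/353, 50/353, 214/353) → H(X|Y=0) = 1.5837
  Y=1: P(Y=1) = 0.647, P(X|Y=1) = (320/647, 188/647, 75/647, 64/647) → H(X|Y=1) = 1.7110
H(X|Y) = 0.353·1.5837 + 0.647·1.7110 = 1.6661 bits

I(X;Y) = H(X) - H(X|Y) = 1.9026 - 1.6661 = 0.2365 bits

Cross-check via I(X;Y) = H(X) + H(Y) - H(X,Y): computing H(Y) from the column sums and H(X,Y) from the 8 cells in the same way gives H(Y) = 0.9367 bits and H(X,Y) = 2.6028 bits, so
I(X;Y) = 1.9026 + 0.9367 - 2.6028 = 0.2365 bits ✓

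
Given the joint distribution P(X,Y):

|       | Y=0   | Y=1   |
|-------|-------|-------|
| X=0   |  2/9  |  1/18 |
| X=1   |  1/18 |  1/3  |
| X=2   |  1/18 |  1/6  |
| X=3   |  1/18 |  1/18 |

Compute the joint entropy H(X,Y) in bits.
2.5997 bits

H(X,Y) = -Σ_{x,y} P(x,y) log₂ P(x,y). Per-cell terms -P(x,y)·log₂P(x,y):
  X=0: 0.48221, 0.23166
  X=1: 0.23166, 0.52832
  X=2: 0.23166, 0.43083
  X=3: 0.23166, 0.23166
Sum of the 8 terms: H(X,Y) = 2.5997 bits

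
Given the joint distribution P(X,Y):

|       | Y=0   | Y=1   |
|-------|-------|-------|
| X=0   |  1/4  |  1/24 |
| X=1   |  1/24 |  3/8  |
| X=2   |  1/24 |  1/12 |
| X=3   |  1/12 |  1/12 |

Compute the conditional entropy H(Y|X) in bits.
0.6494 bits

H(Y|X) = H(X,Y) - H(X)

H(X,Y) = -Σ_{x,y} P(x,y) log₂ P(x,y). Per-cell terms -P(x,y)·log₂P(x,y):
  X=0: 0.50000, 0.19104
  X=1: 0.19104, 0.53064
  X=2: 0.19104, 0.29875
  X=3: 0.29875, 0.29875
Sum of the 8 terms: H(X,Y) = 2.5000 bits

Marginal of X (row sums):
  P(X=0) = 1/4 + 1/24 = 7/24
  P(X=1) = 1/24 + 3/8 = 5/12
  P(X=2) = 1/24 + 1/12 = 1/8
  P(X=3) = 1/12 + 1/12 = 1/6
H(X) = -[(7/24)·log₂(7/24) + (5/12)·log₂(5/12) + (1/8)·log₂(1/8) + (1/6)·log₂(1/6)]
  = 0.51847 + 0.52626 + 0.37500 + 0.43083 = 1.8506 bits

H(Y|X) = H(X,Y) - H(X) = 2.5000 - 1.8506 = 0.6494 bits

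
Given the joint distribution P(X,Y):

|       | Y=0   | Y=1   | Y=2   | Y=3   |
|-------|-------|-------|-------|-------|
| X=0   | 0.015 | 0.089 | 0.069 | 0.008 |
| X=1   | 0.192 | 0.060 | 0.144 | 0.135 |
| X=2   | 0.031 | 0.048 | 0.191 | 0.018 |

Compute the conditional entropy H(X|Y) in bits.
1.2357 bits

H(X|Y) = H(X,Y) - H(Y)

H(X,Y) = -Σ_{x,y} P(x,y) log₂ P(x,y). Per-cell terms -P(x,y)·log₂P(x,y):
  X=0: 0.0909, 0.3106, 0.2662, 0.0557
  X=1: 0.4571, 0.2435, 0.4026, 0.3900
  X=2: 0.1554, 0.2103, 0.4562, 0.1043
Sum of the 12 terms: H(X,Y) = 3.1428 bits

Marginal of Y (column sums):
  P(Y=0) = 0.015 + 0.192 + 0.031 = 0.238
  P(Y=1) = 0.089 + 0.060 + 0.048 = 0.197
  P(Y=2) = 0.069 + 0.144 + 0.191 = 0.404
  P(Y=3) = 0.008 + 0.135 + 0.018 = 0.161
H(Y) = -[0.238·log₂(0.238) + 0.197·log₂(0.197) + 0.404·log₂(0.404) + 0.161·log₂(0.161)]
  = 0.4929 + 0.4617 + 0.5283 + 0.4242 = 1.9071 bits

H(X|Y) = H(X,Y) - H(Y) = 3.1428 - 1.9071 = 1.2357 bits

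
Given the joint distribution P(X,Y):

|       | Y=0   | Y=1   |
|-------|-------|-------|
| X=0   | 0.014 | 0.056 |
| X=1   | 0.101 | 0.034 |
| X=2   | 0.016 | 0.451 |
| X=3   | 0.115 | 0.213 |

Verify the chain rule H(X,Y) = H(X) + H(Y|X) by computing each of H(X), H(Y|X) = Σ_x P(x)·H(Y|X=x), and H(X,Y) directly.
H(X) = 1.6991 bits, H(Y|X) = 0.5676 bits, H(X,Y) = 2.2666 bits

Marginal of X (row sums):
  P(X=0) = 0.014 + 0.056 = 0.070
  P(X=1) = 0.101 + 0.034 = 0.135
  P(X=2) = 0.016 + 0.451 = 0.467
  P(X=3) = 0.115 + 0.213 = 0.328
H(X) = -[0.070·log₂(0.070) + 0.135·log₂(0.135) + 0.467·log₂(0.467) + 0.328·log₂(0.328)]
  = 0.26856 + 0.39001 + 0.51300 + 0.52750 = 1.6991 bits

H(Y|X) = Σ_x P(x)·H(Y|X=x):
  X=0: P(X=0) = 0.070, P(Y|X=0) = (1/5, 4/5) → H(Y|X=0) = 0.72193
  X=1: P(X=1) = 0.135, P(Y|X=1) = (101/135, 34/135) → H(Y|X=1) = 0.81420
  X=2: P(X=2) = 0.467, P(Y|X=2) = (16/467, 451/467) → H(Y|X=2) = 0.21533
  X=3: P(X=3) = 0.328, P(Y|X=3) = (115/328, 213/328) → H(Y|X=3) = 0.93461
H(Y|X) = 0.070·0.72193 + 0.135·0.81420 + 0.467·0.21533 + 0.328·0.93461 = 0.5676 bits

H(X,Y) = -Σ_{x,y} P(x,y) log₂ P(x,y). Per-cell terms -P(x,y)·log₂P(x,y):
  X=0: 0.08622, 0.23287
  X=1: 0.33406, 0.16586
  X=2: 0.09545, 0.51811
  X=3: 0.35883, 0.47522
Sum of the 8 terms: H(X,Y) = 2.2666 bits

Chain rule check:
  H(X) + H(Y|X) = 1.6991 + 0.5676 = 2.2667 bits
  H(X,Y) = 2.2666 bits
✓ Chain rule verified (Δ = 0.0001 is 4-dp rounding noise: each of the three values was rounded independently).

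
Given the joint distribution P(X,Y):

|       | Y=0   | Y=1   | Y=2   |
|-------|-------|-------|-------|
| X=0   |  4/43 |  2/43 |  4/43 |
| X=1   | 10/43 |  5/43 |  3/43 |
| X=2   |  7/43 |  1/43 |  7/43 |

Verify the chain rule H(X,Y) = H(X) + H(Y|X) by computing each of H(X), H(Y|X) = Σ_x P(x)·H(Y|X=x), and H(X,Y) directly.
H(X) = 1.5453 bits, H(Y|X) = 1.3952 bits, H(X,Y) = 2.9405 bits

Marginal of X (row sums):
  P(X=0) = 4/43 + 2/43 + 4/43 = 10/43
  P(X=1) = 10/43 + 5/43 + 3/43 = 18/43
  P(X=2) = 7/43 + 1/43 + 7/43 = 15/43
H(X) = -[(10/43)·log₂(10/43) + (18/43)·log₂(18/43) + (15/43)·log₂(15/43)]
  = 0.4894 + 0.5259 + 0.5300 = 1.5453 bits

H(Y|X) = Σ_x P(x)·H(Y|X=x):
  X=0: P(X=0) = 10/43, P(Y|X=0) = (2/5, 1/5, 2/5) → H(Y|X=0) = 1.5219
  X=1: P(X=1) = 18/43, P(Y|X=1) = (5/9, 5/18, 1/6) → H(Y|X=1) = 1.4153
  X=2: P(X=2) = 15/43, P(Y|X=2) = (7/15, 1/15, 7/15) → H(Y|X=2) = 1.2867
H(Y|X) = (10/43)·1.5219 + (18/43)·1.4153 + (15/43)·1.2867 = 1.3952 bits

H(X,Y) = -Σ_{x,y} P(x,y) log₂ P(x,y). Per-cell terms -P(x,y)·log₂P(x,y):
  X=0: 0.3187, 0.2059, 0.3187
  X=1: 0.4894, 0.3610, 0.2680
  X=2: 0.4263, 0.1262, 0.4263
Sum of the 9 terms: H(X,Y) = 2.9405 bits

Chain rule check:
  H(X) + H(Y|X) = 1.5453 + 1.3952 = 2.9405 bits
  H(X,Y) = 2.9405 bits
✓ Chain rule verified.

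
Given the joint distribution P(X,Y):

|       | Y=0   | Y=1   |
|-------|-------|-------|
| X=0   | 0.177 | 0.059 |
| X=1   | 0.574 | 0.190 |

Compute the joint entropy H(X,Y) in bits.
1.5980 bits

H(X,Y) = -Σ_{x,y} P(x,y) log₂ P(x,y). Per-cell terms -P(x,y)·log₂P(x,y):
  X=0: 0.4422, 0.2409
  X=1: 0.4597, 0.4552
Sum of the 4 terms: H(X,Y) = 1.5980 bits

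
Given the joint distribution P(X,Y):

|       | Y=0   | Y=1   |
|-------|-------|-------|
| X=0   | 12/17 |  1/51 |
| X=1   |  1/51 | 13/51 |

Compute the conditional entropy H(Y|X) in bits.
0.2320 bits

H(Y|X) = H(X,Y) - H(X)

H(X,Y) = -Σ_{x,y} P(x,y) log₂ P(x,y). Per-cell terms -P(x,y)·log₂P(x,y):
  X=0: 0.354706, 0.111224
  X=1: 0.111224, 0.502663
Sum of the 4 terms: H(X,Y) = 1.07982 bits

Marginal of X (row sums):
  P(X=0) = 12/17 + 1/51 = 37/51
  P(X=1) = 1/51 + 13/51 = 14/51
H(X) = -[(37/51)·log₂(37/51) + (14/51)·log₂(14/51)]
  = 0.335882 + 0.511980 = 0.84786 bits

H(Y|X) = H(X,Y) - H(X) = 1.07982 - 0.84786 = 0.2320 bits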